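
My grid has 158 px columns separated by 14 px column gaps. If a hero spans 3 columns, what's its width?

502 px

3 columns plus 2 column gaps: 474 + 28 = 502 px.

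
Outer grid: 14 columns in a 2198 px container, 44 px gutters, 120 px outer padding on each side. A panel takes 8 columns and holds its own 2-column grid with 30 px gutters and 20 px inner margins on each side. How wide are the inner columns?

515 px

Inside the margins: 2198 − 240 = 1958 px.
14 columns + 13 gutters: 14c + 13·44 = 1958.
14c = 1958 − 572 = 1386, so c = 99 px.
8 columns plus 7 gutters: 792 + 308 = 1100 px.
Inner content = 1100 − 2·20 = 1060 px.
Subtracting 1 gutter of 30 leaves 1030 for 2 columns, so d = 515 px.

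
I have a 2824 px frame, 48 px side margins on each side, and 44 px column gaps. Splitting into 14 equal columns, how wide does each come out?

Subtract both margins: 2824 − 2·48 = 2728 px.
14 columns + 13 column gaps: 14c + 13·44 = 2728.
14c = 2728 − 572 = 2156, so c = 154 px.

154 px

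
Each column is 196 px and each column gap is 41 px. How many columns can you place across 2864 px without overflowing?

Each extra column adds 196 + 41 = 237 px.
(2864 + 41) / 237 = 12.26, so 12 columns fit.

12 columns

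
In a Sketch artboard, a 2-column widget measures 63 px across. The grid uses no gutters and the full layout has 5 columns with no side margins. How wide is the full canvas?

63 / 2 = 31.5 px per column.
Summing: 157.5 = 157.5 px.

157.5 px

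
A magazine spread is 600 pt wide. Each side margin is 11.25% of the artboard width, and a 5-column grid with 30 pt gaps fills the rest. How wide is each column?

Each margin = 11.25% of 600 = 67.5 pt; content = 600 − 2·67.5 = 465 pt.
465 − 4·30 = 345; ÷5 gives c = 69 pt.

69 pt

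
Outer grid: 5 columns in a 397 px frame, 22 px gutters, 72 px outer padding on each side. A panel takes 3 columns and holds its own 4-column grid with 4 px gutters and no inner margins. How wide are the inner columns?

Subtract both margins: 397 − 2·72 = 253 px.
5c + 4·22 = 253 → 5c = 165 → c = 33 px.
Span of 3: 3·33 + 2·22 = 99 + 44 = 143 px.
4 columns + 3 gutters: 4d + 3·4 = 143.
4d = 143 − 12 = 131, so d = 32.75 px.

32.75 px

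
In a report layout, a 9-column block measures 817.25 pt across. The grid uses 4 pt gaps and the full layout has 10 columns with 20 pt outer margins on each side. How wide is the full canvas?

948.5 pt

817.25 − 8·4 = 785.25; ÷9 gives c = 87.25 pt.
Adding margins, columns and gutters: 40 + 872.5 + 36 = 948.5 pt.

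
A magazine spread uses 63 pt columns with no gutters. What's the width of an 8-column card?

504 pt

8-column span = 8·63 = 504 pt.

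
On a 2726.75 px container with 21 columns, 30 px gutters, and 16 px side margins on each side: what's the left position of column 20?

2481.25 px

Take off 32 px of margins, leaving 2694.75 px.
2694.75 − 20·30 = 2094.75; ÷21 gives c = 99.75 px.
Column 20 starts at margin + 19·(column + gutter) = 16 + 19·129.75 = 2481.25 px.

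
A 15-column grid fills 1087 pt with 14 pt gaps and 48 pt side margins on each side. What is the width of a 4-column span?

254 pt

Take off 96 pt of margins, leaving 991 pt.
Subtracting 14 gaps of 14 leaves 795 for 15 columns, so c = 53 pt.
Span of 4: 4·53 + 3·14 = 212 + 42 = 254 pt.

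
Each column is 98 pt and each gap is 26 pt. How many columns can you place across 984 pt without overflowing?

8 columns

Each extra column adds 98 + 26 = 124 pt.
(984 + 26) / 124 = 8.15, so 8 columns fit.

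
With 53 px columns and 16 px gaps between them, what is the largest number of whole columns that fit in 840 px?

k columns need k·53 + (k−1)·16 = k·69 − 16.
k·69 − 16 ≤ 840 → k ≤ 856 / 69 ≈ 12.41, so k = 12.

12 columns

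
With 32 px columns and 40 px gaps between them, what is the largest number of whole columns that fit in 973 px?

14 columns

k columns need k·32 + (k−1)·40 = k·72 − 40.
k·72 − 40 ≤ 973 → k ≤ 1013 / 72 ≈ 14.07, so k = 14.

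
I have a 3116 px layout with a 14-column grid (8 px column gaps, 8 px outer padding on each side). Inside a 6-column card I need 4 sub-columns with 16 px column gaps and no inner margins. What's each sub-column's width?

319 px

Inside the margins: 3116 − 16 = 3100 px.
14 columns + 13 column gaps: 14c + 13·8 = 3100.
14c = 3100 − 104 = 2996, so c = 214 px.
6-column span = 6·214 + 5·8 = 1324 px.
Subtracting 3 column gaps of 16 leaves 1276 for 4 columns, so d = 319 px.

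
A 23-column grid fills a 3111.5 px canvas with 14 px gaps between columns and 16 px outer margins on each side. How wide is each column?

Inside the margins: 3111.5 − 32 = 3079.5 px.
23c + 22·14 = 3079.5 → 23c = 2771.5 → c = 120.5 px.

120.5 px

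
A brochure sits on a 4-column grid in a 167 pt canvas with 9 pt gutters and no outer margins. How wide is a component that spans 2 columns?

4 columns + 3 gutters: 4c + 3·9 = 167.
4c = 167 − 27 = 140, so c = 35 pt.
2-column span = 2·35 + 1·9 = 79 pt.

79 pt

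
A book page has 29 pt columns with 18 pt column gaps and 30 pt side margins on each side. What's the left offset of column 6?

Each column+gutter stride is 47 pt; 5 of them past the 30 pt margin is 30 + 235 = 265 pt.

265 pt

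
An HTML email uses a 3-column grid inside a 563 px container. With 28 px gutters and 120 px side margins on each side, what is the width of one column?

Take off 240 px of margins, leaving 323 px.
3c + 2·28 = 323 → 3c = 267 → c = 89 px.

89 px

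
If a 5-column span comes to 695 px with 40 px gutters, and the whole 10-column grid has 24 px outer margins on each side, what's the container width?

5c + 4·40 = 695 → 5c = 535 → c = 107 px.
Container = 2·24 + 10·107 + 9·40 = 48 + 1070 + 360 = 1478 px.

1478 px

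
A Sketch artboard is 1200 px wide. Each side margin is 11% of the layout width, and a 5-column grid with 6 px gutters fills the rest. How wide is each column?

182.4 px

Each margin = 11% of 1200 = 132 px; content = 1200 − 2·132 = 936 px.
5 columns + 4 gutters: 5c + 4·6 = 936.
5c = 936 − 24 = 912, so c = 182.4 px.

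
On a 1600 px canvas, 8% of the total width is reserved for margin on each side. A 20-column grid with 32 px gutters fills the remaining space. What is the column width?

36.8 px

Each margin = 8% of 1600 = 128 px; content = 1600 − 2·128 = 1344 px.
20c + 19·32 = 1344 → 20c = 736 → c = 36.8 px.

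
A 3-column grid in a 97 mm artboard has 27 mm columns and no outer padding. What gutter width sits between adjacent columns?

3·27 + 2g = 97 → 2g = 16 → g = 8 mm.

8 mm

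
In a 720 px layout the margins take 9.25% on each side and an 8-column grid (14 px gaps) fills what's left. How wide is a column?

61.1 px

720 × (1 − 2·9.25%) = 720 × 81.5% = 586.8 px for the columns.
586.8 − 7·14 = 488.8; ÷8 gives c = 61.1 px.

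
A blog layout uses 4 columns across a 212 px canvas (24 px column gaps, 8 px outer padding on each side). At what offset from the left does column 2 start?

Content = 212 − 2·8 = 196 px.
196 − 3·24 = 124; ÷4 gives c = 31 px.
Before column 2: the margin + 1 column + 1 column gap.
Offset = 8 + 1·(31 + 24) = 8 + 55 = 63 px.

63 px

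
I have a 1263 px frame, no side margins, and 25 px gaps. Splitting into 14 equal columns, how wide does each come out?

67 px

Subtracting 13 gaps of 25 leaves 938 for 14 columns, so c = 67 px.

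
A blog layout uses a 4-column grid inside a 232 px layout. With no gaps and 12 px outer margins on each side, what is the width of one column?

Content width = 232 − 2·12 = 208 px.
208 / 4 = 52 px per column.

52 px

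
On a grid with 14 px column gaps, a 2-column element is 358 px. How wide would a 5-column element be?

916 px

2c + 1·14 = 358 → 2c = 344 → c = 172 px.
Span of 5: 5·172 + 4·14 = 860 + 56 = 916 px.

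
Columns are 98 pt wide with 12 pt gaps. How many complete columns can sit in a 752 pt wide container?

Each extra column adds 98 + 12 = 110 pt.
(752 + 12) / 110 = 6.95, so 6 columns fit.

6 columns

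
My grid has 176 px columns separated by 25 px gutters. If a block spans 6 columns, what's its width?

1181 px

6-column span = 6·176 + 5·25 = 1181 px.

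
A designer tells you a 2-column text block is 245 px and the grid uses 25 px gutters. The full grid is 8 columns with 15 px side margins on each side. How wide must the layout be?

1085 px

2c + 1·25 = 245 → 2c = 220 → c = 110 px.
Adding margins, columns and gutters: 30 + 880 + 175 = 1085 px.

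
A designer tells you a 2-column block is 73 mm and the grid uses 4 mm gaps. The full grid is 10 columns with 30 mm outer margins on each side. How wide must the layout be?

441 mm

Subtracting 1 gap of 4 leaves 69 for 2 columns, so c = 34.5 mm.
Layout = 2·30 + 10·34.5 + 9·4 = 60 + 345 + 36 = 441 mm.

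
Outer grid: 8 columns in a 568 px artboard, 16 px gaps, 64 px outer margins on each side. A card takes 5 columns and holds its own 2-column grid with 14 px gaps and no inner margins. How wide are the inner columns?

Outer content = 568 − 2·64 = 440 px.
440 − 7·16 = 328; ÷8 gives c = 41 px.
Span of 5: 5·41 + 4·16 = 205 + 64 = 269 px.
2 columns + 1 gap: 2d + 1·14 = 269.
2d = 269 − 14 = 255, so d = 127.5 px.

127.5 px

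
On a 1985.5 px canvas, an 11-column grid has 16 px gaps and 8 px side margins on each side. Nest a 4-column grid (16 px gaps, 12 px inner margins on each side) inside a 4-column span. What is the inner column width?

158.5 px

Subtract both margins: 1985.5 − 2·8 = 1969.5 px.
11c + 10·16 = 1969.5 → 11c = 1809.5 → c = 164.5 px.
Span of 4: 4·164.5 + 3·16 = 658 + 48 = 706 px.
Inner content = 706 − 2·12 = 682 px.
4 columns + 3 gaps: 4d + 3·16 = 682.
4d = 682 − 48 = 634, so d = 158.5 px.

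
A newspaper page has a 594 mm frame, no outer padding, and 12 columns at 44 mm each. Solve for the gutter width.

6 mm

Columns use 528 mm, leaving 66 mm across 11 gutters = 6 mm each.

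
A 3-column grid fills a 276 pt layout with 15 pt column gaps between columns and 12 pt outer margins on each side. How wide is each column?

Take off 24 pt of margins, leaving 252 pt.
Subtracting 2 column gaps of 15 leaves 222 for 3 columns, so c = 74 pt.

74 pt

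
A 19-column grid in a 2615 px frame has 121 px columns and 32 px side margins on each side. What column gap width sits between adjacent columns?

Inside the margins: 2615 − 64 = 2551 px.
Columns use 2299 px, leaving 252 px across 18 column gaps = 14 px each.

14 px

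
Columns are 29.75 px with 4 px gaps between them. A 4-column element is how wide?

4-column span = 4·29.75 + 3·4 = 131 px.

131 px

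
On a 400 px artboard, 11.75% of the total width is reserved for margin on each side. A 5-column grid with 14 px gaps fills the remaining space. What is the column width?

400 × (1 − 2·11.75%) = 400 × 76.5% = 306 px for the columns.
5c + 4·14 = 306 → 5c = 250 → c = 50 px.

50 px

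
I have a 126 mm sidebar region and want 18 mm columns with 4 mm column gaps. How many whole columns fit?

5 columns

k columns need k·18 + (k−1)·4 = k·22 − 4.
k·22 − 4 ≤ 126 → k ≤ 130 / 22 ≈ 5.91, so k = 5.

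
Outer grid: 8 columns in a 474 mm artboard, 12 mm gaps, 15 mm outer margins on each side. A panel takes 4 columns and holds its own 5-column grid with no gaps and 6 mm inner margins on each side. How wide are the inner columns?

40.8 mm

Inside the margins: 474 − 30 = 444 mm.
8c + 7·12 = 444 → 8c = 360 → c = 45 mm.
4 columns plus 3 gaps: 180 + 36 = 216 mm.
Inner content = 216 − 2·6 = 204 mm.
With no gaps, each column is 204/5 = 40.8 mm.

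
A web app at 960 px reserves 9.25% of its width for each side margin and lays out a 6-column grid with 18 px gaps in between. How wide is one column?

Each margin = 9.25% of 960 = 88.8 px; content = 960 − 2·88.8 = 782.4 px.
782.4 − 5·18 = 692.4; ÷6 gives c = 115.4 px.

115.4 px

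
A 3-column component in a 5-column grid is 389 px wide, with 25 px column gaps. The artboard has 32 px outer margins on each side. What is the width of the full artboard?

729 px

389 − 2·25 = 339; ÷3 gives c = 113 px.
Artboard = 2·32 + 5·113 + 4·25 = 64 + 565 + 100 = 729 px.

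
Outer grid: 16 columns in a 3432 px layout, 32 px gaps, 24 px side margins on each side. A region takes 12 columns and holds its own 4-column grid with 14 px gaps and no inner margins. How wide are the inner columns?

Subtract both margins: 3432 − 2·24 = 3384 px.
3384 − 15·32 = 2904; ÷16 gives c = 181.5 px.
Span of 12: 12·181.5 + 11·32 = 2178 + 352 = 2530 px.
4 columns + 3 gaps: 4d + 3·14 = 2530.
4d = 2530 − 42 = 2488, so d = 622 px.

622 px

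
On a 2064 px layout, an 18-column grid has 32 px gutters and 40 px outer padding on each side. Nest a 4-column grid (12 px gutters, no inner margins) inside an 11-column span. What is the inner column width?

291 px

Inside the margins: 2064 − 80 = 1984 px.
18c + 17·32 = 1984 → 18c = 1440 → c = 80 px.
11-column span = 11·80 + 10·32 = 1200 px.
1200 − 3·12 = 1164; ÷4 gives d = 291 px.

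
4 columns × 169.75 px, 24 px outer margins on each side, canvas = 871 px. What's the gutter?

48 px

Inside the margins: 871 − 48 = 823 px.
4 columns take 4·169.75 = 679 px; remaining 144 splits into 3 gutters.
g = 144 / 3 = 48 px.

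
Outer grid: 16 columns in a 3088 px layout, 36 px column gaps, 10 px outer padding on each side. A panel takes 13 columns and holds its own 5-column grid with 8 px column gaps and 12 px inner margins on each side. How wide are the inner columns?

486 px

Outer content = 3088 − 2·10 = 3068 px.
3068 − 15·36 = 2528; ÷16 gives c = 158 px.
13-column span = 13·158 + 12·36 = 2486 px.
Inner content = 2486 − 2·12 = 2462 px.
5d + 4·8 = 2462 → 5d = 2430 → d = 486 px.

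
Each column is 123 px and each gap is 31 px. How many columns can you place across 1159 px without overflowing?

7 columns

k columns need k·123 + (k−1)·31 = k·154 − 31.
k·154 − 31 ≤ 1159 → k ≤ 1190 / 154 ≈ 7.73, so k = 7.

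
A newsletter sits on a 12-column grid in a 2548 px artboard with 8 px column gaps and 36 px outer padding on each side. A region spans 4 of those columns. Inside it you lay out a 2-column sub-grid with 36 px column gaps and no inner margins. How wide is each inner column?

392 px

Take off 72 px of margins, leaving 2476 px.
12 columns + 11 column gaps: 12c + 11·8 = 2476.
12c = 2476 − 88 = 2388, so c = 199 px.
Span of 4: 4·199 + 3·8 = 796 + 24 = 820 px.
Subtracting 1 column gap of 36 leaves 784 for 2 columns, so d = 392 px.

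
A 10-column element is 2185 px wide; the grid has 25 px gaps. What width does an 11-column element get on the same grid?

2185 − 9·25 = 1960; ÷10 gives c = 196 px.
Span of 11: 11·196 + 10·25 = 2156 + 250 = 2406 px.

2406 px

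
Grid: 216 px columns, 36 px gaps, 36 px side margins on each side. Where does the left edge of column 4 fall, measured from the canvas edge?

Before column 4: the margin + 3 columns + 3 gaps.
Offset = 36 + 3·(216 + 36) = 36 + 756 = 792 px.

792 px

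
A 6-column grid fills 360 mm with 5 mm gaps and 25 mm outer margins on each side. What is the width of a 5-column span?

Take off 50 mm of margins, leaving 310 mm.
6 columns + 5 gaps: 6c + 5·5 = 310.
6c = 310 − 25 = 285, so c = 47.5 mm.
5 columns plus 4 gaps: 237.5 + 20 = 257.5 mm.

257.5 mm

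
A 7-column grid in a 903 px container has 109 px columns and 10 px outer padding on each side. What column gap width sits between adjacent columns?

20 px

Subtract both margins: 903 − 2·10 = 883 px.
7 columns take 7·109 = 763 px; remaining 120 splits into 6 column gaps.
g = 120 / 6 = 20 px.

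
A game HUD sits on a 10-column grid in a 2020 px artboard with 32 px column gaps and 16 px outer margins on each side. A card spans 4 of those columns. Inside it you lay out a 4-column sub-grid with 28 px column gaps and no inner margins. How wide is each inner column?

173 px

Take off 32 px of margins, leaving 1988 px.
Subtracting 9 column gaps of 32 leaves 1700 for 10 columns, so c = 170 px.
Span of 4: 4·170 + 3·32 = 680 + 96 = 776 px.
Subtracting 3 column gaps of 28 leaves 692 for 4 columns, so d = 173 px.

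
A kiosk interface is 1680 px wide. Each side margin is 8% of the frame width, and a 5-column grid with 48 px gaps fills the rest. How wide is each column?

Margins: 8% × 1680 = 134.4 px each, so content = 1680 − 268.8 = 1411.2 px.
1411.2 − 4·48 = 1219.2; ÷5 gives c = 243.84 px.

243.84 px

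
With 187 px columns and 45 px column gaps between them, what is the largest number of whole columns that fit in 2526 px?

Each extra column adds 187 + 45 = 232 px.
(2526 + 45) / 232 = 11.08, so 11 columns fit.

11 columns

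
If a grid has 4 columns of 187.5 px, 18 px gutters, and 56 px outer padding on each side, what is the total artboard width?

Artboard = 2·56 + 4·187.5 + 3·18 = 112 + 750 + 54 = 916 px.

916 px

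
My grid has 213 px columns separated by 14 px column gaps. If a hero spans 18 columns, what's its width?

18-column span = 18·213 + 17·14 = 4072 px.

4072 px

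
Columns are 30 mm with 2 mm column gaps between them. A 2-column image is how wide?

2 columns plus 1 column gap: 60 + 2 = 62 mm.

62 mm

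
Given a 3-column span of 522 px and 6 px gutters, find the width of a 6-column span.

522 − 2·6 = 510; ÷3 gives c = 170 px.
Span of 6: 6·170 + 5·6 = 1020 + 30 = 1050 px.

1050 px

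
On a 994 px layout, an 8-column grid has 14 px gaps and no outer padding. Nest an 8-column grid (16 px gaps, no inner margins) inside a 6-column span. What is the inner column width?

Subtracting 7 gaps of 14 leaves 896 for 8 columns, so c = 112 px.
Span of 6: 6·112 + 5·14 = 672 + 70 = 742 px.
8d + 7·16 = 742 → 8d = 630 → d = 78.75 px.

78.75 px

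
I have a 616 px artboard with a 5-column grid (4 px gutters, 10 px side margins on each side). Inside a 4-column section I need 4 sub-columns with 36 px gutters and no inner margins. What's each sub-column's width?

Inside the margins: 616 − 20 = 596 px.
596 − 4·4 = 580; ÷5 gives c = 116 px.
4 columns plus 3 gutters: 464 + 12 = 476 px.
476 − 3·36 = 368; ÷4 gives d = 92 px.

92 px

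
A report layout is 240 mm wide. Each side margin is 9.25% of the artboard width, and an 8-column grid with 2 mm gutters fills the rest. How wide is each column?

22.7 mm

Margins: 9.25% × 240 = 22.2 mm each, so content = 240 − 44.4 = 195.6 mm.
Subtracting 7 gutters of 2 leaves 181.6 for 8 columns, so c = 22.7 mm.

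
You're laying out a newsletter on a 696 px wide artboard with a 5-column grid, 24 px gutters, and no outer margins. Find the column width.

120 px

Subtracting 4 gutters of 24 leaves 600 for 5 columns, so c = 120 px.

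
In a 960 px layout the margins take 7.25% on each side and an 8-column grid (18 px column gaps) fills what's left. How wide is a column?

86.85 px

960 × (1 − 2·7.25%) = 960 × 85.5% = 820.8 px for the columns.
8 columns + 7 column gaps: 8c + 7·18 = 820.8.
8c = 820.8 − 126 = 694.8, so c = 86.85 px.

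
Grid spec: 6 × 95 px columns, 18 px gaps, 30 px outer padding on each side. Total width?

720 px

Total width: 2·30 + 6·95 + 5·18 = 720 px.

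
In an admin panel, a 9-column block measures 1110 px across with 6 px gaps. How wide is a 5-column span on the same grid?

614 px

9 columns + 8 gaps: 9c + 8·6 = 1110.
9c = 1110 − 48 = 1062, so c = 118 px.
5-column span = 5·118 + 4·6 = 614 px.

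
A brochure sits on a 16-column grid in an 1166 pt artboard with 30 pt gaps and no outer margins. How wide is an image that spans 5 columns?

16c + 15·30 = 1166 → 16c = 716 → c = 44.75 pt.
Span of 5: 5·44.75 + 4·30 = 223.75 + 120 = 343.75 pt.

343.75 pt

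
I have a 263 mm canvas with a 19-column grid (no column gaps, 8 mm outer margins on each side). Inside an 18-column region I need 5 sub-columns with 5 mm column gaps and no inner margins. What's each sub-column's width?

Inside the margins: 263 − 16 = 247 mm.
19c = 247 → c = 13 mm.
18-column span = 18·13 = 234 mm.
Subtracting 4 column gaps of 5 leaves 214 for 5 columns, so d = 42.8 mm.

42.8 mm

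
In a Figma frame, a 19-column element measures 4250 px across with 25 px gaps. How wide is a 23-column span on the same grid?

19c + 18·25 = 4250 → 19c = 3800 → c = 200 px.
23-column span = 23·200 + 22·25 = 5150 px.

5150 px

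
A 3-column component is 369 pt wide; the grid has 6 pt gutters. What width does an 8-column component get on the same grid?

994 pt

3 columns + 2 gutters: 3c + 2·6 = 369.
3c = 369 − 12 = 357, so c = 119 pt.
8 columns plus 7 gutters: 952 + 42 = 994 pt.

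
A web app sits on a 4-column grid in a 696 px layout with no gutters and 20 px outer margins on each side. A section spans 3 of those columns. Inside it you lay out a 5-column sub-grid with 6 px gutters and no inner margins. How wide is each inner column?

93.6 px

Outer content = 696 − 2·20 = 656 px.
656 / 4 = 164 px per column.
3-column span = 3·164 = 492 px.
492 − 4·6 = 468; ÷5 gives d = 93.6 px.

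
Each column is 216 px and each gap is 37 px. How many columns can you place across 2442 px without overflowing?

Each extra column adds 216 + 37 = 253 px.
(2442 + 37) / 253 = 9.80, so 9 columns fit.

9 columns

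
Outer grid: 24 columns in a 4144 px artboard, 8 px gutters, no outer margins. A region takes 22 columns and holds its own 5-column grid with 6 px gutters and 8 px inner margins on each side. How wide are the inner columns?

751.6 px

24 columns + 23 gutters: 24c + 23·8 = 4144.
24c = 4144 − 184 = 3960, so c = 165 px.
22 columns plus 21 gutters: 3630 + 168 = 3798 px.
Inner content = 3798 − 2·8 = 3782 px.
5 columns + 4 gutters: 5d + 4·6 = 3782.
5d = 3782 − 24 = 3758, so d = 751.6 px.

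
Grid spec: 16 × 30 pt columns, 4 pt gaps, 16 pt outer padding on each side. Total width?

572 pt

Total width: 2·16 + 16·30 + 15·4 = 572 pt.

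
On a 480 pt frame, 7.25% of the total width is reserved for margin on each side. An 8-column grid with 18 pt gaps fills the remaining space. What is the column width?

35.55 pt

Margins: 7.25% × 480 = 34.8 pt each, so content = 480 − 69.6 = 410.4 pt.
Subtracting 7 gaps of 18 leaves 284.4 for 8 columns, so c = 35.55 pt.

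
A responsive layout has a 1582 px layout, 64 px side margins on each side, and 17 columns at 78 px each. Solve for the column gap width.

8 px

Subtract both margins: 1582 − 2·64 = 1454 px.
Columns use 1326 px, leaving 128 px across 16 column gaps = 8 px each.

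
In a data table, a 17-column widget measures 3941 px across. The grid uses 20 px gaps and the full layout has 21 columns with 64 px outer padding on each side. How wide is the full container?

5001 px

Subtracting 16 gaps of 20 leaves 3621 for 17 columns, so c = 213 px.
Total width: 2·64 + 21·213 + 20·20 = 5001 px.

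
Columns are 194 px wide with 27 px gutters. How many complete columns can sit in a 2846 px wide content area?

Each extra column adds 194 + 27 = 221 px.
(2846 + 27) / 221 = 13.00, so 13 columns fit.

13 columns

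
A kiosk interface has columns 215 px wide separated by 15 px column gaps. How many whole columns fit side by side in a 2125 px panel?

Each extra column adds 215 + 15 = 230 px.
(2125 + 15) / 230 = 9.30, so 9 columns fit.

9 columns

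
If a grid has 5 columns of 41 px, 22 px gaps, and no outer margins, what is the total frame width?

Total width: 5·41 + 4·22 = 293 px.

293 px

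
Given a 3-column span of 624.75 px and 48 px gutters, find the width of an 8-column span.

1746 px

Subtracting 2 gutters of 48 leaves 528.75 for 3 columns, so c = 176.25 px.
8-column span = 8·176.25 + 7·48 = 1746 px.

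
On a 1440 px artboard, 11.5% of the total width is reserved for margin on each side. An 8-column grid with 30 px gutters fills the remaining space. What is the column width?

112.35 px

Margins: 11.5% × 1440 = 165.6 px each, so content = 1440 − 331.2 = 1108.8 px.
8 columns + 7 gutters: 8c + 7·30 = 1108.8.
8c = 1108.8 − 210 = 898.8, so c = 112.35 px.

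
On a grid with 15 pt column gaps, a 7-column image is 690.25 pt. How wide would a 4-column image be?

388 pt

7 columns + 6 column gaps: 7c + 6·15 = 690.25.
7c = 690.25 − 90 = 600.25, so c = 85.75 pt.
Span of 4: 4·85.75 + 3·15 = 343 + 45 = 388 pt.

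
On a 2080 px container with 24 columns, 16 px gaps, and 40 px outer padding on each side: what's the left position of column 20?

Take off 80 px of margins, leaving 2000 px.
2000 − 23·16 = 1632; ÷24 gives c = 68 px.
Each column+gutter stride is 84 px; 19 of them past the 40 px margin is 40 + 1596 = 1636 px.

1636 px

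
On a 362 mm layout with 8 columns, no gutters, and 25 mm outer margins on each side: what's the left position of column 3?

103 mm

Take off 50 mm of margins, leaving 312 mm.
312 / 8 = 39 mm per column.
Column 3 starts at margin + 2·(column + gutter) = 25 + 2·39 = 103 mm.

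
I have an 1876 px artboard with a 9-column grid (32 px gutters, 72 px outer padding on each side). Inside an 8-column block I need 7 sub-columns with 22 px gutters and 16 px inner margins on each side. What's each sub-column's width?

196 px

Take off 144 px of margins, leaving 1732 px.
9 columns + 8 gutters: 9c + 8·32 = 1732.
9c = 1732 − 256 = 1476, so c = 164 px.
Span of 8: 8·164 + 7·32 = 1312 + 224 = 1536 px.
Inner content = 1536 − 2·16 = 1504 px.
Subtracting 6 gutters of 22 leaves 1372 for 7 columns, so d = 196 px.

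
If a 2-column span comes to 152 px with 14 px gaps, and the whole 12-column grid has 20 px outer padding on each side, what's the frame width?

1022 px

152 − 1·14 = 138; ÷2 gives c = 69 px.
Adding margins, columns and gutters: 40 + 828 + 154 = 1022 px.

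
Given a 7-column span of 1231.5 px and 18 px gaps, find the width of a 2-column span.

Subtracting 6 gaps of 18 leaves 1123.5 for 7 columns, so c = 160.5 px.
Span of 2: 2·160.5 + 1·18 = 321 + 18 = 339 px.

339 px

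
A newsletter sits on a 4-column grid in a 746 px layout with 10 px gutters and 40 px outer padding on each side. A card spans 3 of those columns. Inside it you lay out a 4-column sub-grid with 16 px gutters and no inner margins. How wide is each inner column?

112.25 px

Subtract both margins: 746 − 2·40 = 666 px.
4c + 3·10 = 666 → 4c = 636 → c = 159 px.
3 columns plus 2 gutters: 477 + 20 = 497 px.
Subtracting 3 gutters of 16 leaves 449 for 4 columns, so d = 112.25 px.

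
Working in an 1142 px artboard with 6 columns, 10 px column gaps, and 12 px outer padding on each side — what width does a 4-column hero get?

Take off 24 px of margins, leaving 1118 px.
6c + 5·10 = 1118 → 6c = 1068 → c = 178 px.
4 columns plus 3 column gaps: 712 + 30 = 742 px.

742 px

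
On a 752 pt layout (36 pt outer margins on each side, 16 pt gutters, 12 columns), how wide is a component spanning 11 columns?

622 pt

Subtract both margins: 752 − 2·36 = 680 pt.
12c + 11·16 = 680 → 12c = 504 → c = 42 pt.
Span of 11: 11·42 + 10·16 = 462 + 160 = 622 pt.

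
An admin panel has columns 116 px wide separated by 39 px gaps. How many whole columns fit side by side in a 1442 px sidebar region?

9 columns

k columns need k·116 + (k−1)·39 = k·155 − 39.
k·155 − 39 ≤ 1442 → k ≤ 1481 / 155 ≈ 9.55, so k = 9.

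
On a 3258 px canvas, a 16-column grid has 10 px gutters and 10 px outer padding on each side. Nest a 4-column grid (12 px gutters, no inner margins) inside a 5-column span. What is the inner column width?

Subtract both margins: 3258 − 2·10 = 3238 px.
16 columns + 15 gutters: 16c + 15·10 = 3238.
16c = 3238 − 150 = 3088, so c = 193 px.
5-column span = 5·193 + 4·10 = 1005 px.
Subtracting 3 gutters of 12 leaves 969 for 4 columns, so d = 242.25 px.

242.25 px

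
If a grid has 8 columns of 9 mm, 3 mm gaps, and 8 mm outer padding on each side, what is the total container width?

Adding margins, columns and gutters: 16 + 72 + 21 = 109 mm.

109 mm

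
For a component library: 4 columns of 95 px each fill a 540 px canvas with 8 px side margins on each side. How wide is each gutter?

48 px

Take off 16 px of margins, leaving 524 px.
4·95 + 3g = 524 → 3g = 144 → g = 48 px.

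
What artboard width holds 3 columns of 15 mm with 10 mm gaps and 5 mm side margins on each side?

Artboard = 2·5 + 3·15 + 2·10 = 10 + 45 + 20 = 75 mm.

75 mm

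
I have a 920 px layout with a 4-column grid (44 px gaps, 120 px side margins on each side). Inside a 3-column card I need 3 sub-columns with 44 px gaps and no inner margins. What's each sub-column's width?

Inside the margins: 920 − 240 = 680 px.
Subtracting 3 gaps of 44 leaves 548 for 4 columns, so c = 137 px.
Span of 3: 3·137 + 2·44 = 411 + 88 = 499 px.
499 − 2·44 = 411; ÷3 gives d = 137 px.

137 px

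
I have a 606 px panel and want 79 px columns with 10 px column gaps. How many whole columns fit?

6 columns

Each extra column adds 79 + 10 = 89 px.
(606 + 10) / 89 = 6.92, so 6 columns fit.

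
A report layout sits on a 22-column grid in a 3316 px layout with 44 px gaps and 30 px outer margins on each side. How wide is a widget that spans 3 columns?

406 px

Content width = 3316 − 2·30 = 3256 px.
22c + 21·44 = 3256 → 22c = 2332 → c = 106 px.
Span of 3: 3·106 + 2·44 = 318 + 88 = 406 px.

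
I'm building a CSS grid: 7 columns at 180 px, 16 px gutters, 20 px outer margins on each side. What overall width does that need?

1396 px

Adding margins, columns and gutters: 40 + 1260 + 96 = 1396 px.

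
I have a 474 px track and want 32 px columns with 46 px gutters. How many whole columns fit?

k columns need k·32 + (k−1)·46 = k·78 − 46.
k·78 − 46 ≤ 474 → k ≤ 520 / 78 ≈ 6.67, so k = 6.

6 columns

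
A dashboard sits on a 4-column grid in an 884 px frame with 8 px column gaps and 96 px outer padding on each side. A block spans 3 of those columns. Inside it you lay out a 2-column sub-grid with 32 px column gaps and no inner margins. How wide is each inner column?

Subtract both margins: 884 − 2·96 = 692 px.
4c + 3·8 = 692 → 4c = 668 → c = 167 px.
3-column span = 3·167 + 2·8 = 517 px.
2d + 1·32 = 517 → 2d = 485 → d = 242.5 px.

242.5 px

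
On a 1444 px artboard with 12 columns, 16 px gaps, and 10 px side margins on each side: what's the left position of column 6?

Subtract both margins: 1444 − 2·10 = 1424 px.
12 columns + 11 gaps: 12c + 11·16 = 1424.
12c = 1424 − 176 = 1248, so c = 104 px.
Before column 6: the margin + 5 columns + 5 gaps.
Offset = 10 + 5·(104 + 16) = 10 + 600 = 610 px.

610 px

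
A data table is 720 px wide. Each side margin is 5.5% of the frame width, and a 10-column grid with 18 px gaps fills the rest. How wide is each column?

Each margin = 5.5% of 720 = 39.6 px; content = 720 − 2·39.6 = 640.8 px.
640.8 − 9·18 = 478.8; ÷10 gives c = 47.88 px.

47.88 px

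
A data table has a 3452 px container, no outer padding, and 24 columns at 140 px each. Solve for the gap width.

4 px

Columns use 3360 px, leaving 92 px across 23 gaps = 4 px each.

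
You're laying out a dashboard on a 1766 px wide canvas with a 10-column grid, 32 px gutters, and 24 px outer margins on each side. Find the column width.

Subtract both margins: 1766 − 2·24 = 1718 px.
10c + 9·32 = 1718 → 10c = 1430 → c = 143 px.

143 px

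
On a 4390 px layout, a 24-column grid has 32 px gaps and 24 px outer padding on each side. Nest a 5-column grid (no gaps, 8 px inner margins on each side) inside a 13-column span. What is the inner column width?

Outer content = 4390 − 2·24 = 4342 px.
Subtracting 23 gaps of 32 leaves 3606 for 24 columns, so c = 150.25 px.
Span of 13: 13·150.25 + 12·32 = 1953.25 + 384 = 2337.25 px.
Inner content = 2337.25 − 2·8 = 2321.25 px.
5d = 2321.25 → d = 464.25 px.

464.25 px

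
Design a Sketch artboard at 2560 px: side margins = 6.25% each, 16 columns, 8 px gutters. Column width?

Each margin = 6.25% of 2560 = 160 px; content = 2560 − 2·160 = 2240 px.
2240 − 15·8 = 2120; ÷16 gives c = 132.5 px.

132.5 px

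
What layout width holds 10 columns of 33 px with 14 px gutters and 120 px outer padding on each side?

Adding margins, columns and gutters: 240 + 330 + 126 = 696 px.

696 px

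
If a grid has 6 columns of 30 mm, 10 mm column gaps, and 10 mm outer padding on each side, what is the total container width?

250 mm

Container = 2·10 + 6·30 + 5·10 = 20 + 180 + 50 = 250 mm.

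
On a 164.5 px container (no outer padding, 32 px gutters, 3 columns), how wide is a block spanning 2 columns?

99 px

3c + 2·32 = 164.5 → 3c = 100.5 → c = 33.5 px.
2-column span = 2·33.5 + 1·32 = 99 px.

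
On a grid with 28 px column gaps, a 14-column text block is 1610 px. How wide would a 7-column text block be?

791 px

14c + 13·28 = 1610 → 14c = 1246 → c = 89 px.
7 columns plus 6 column gaps: 623 + 168 = 791 px.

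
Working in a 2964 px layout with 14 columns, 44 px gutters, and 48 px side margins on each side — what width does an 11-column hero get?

Subtract both margins: 2964 − 2·48 = 2868 px.
Subtracting 13 gutters of 44 leaves 2296 for 14 columns, so c = 164 px.
Span of 11: 11·164 + 10·44 = 1804 + 440 = 2244 px.

2244 px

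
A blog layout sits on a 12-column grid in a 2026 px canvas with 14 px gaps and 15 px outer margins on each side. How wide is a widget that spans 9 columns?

Subtract both margins: 2026 − 2·15 = 1996 px.
1996 − 11·14 = 1842; ÷12 gives c = 153.5 px.
9 columns plus 8 gaps: 1381.5 + 112 = 1493.5 px.

1493.5 px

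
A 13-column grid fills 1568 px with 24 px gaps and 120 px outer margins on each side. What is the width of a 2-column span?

Inside the margins: 1568 − 240 = 1328 px.
13 columns + 12 gaps: 13c + 12·24 = 1328.
13c = 1328 − 288 = 1040, so c = 80 px.
2-column span = 2·80 + 1·24 = 184 px.

184 px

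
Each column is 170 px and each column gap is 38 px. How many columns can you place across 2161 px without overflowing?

10 columns

k columns need k·170 + (k−1)·38 = k·208 − 38.
k·208 − 38 ≤ 2161 → k ≤ 2199 / 208 ≈ 10.57, so k = 10.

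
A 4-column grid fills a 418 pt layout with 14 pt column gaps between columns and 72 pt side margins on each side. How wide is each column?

Subtract both margins: 418 − 2·72 = 274 pt.
274 − 3·14 = 232; ÷4 gives c = 58 pt.

58 pt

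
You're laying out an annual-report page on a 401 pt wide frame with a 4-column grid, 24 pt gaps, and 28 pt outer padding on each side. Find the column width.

Inside the margins: 401 − 56 = 345 pt.
Subtracting 3 gaps of 24 leaves 273 for 4 columns, so c = 68.25 pt.

68.25 pt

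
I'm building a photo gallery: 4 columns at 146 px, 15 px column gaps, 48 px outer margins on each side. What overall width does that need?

725 px

Container = 2·48 + 4·146 + 3·15 = 96 + 584 + 45 = 725 px.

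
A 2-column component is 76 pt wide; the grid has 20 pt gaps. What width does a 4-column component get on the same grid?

172 pt

2 columns + 1 gap: 2c + 1·20 = 76.
2c = 76 − 20 = 56, so c = 28 pt.
4-column span = 4·28 + 3·20 = 172 pt.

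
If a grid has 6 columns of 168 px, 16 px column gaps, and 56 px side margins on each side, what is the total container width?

Total width: 2·56 + 6·168 + 5·16 = 1200 px.

1200 px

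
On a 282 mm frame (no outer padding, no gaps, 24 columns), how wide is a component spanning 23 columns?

270.25 mm

282 / 24 = 11.75 mm per column.
With no gaps, 23 columns span 23·11.75 = 270.25 mm.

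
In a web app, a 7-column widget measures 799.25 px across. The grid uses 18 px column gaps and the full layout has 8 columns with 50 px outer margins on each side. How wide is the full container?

1016 px

799.25 − 6·18 = 691.25; ÷7 gives c = 98.75 px.
Adding margins, columns and gutters: 100 + 790 + 126 = 1016 px.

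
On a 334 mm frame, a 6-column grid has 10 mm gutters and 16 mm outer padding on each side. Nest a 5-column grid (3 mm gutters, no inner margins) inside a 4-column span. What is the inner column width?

Take off 32 mm of margins, leaving 302 mm.
6c + 5·10 = 302 → 6c = 252 → c = 42 mm.
4-column span = 4·42 + 3·10 = 198 mm.
5d + 4·3 = 198 → 5d = 186 → d = 37.2 mm.

37.2 mm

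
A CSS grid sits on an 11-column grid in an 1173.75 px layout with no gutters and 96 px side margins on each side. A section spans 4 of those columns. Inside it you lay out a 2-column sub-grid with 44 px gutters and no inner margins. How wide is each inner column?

156.5 px

Inside the margins: 1173.75 − 192 = 981.75 px.
With no gutters, each column is 981.75/11 = 89.25 px.
4-column span = 4·89.25 = 357 px.
2 columns + 1 gutter: 2d + 1·44 = 357.
2d = 357 − 44 = 313, so d = 156.5 px.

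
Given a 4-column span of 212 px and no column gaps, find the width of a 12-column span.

636 px

212 / 4 = 53 px per column.
With no column gaps, 12 columns span 12·53 = 636 px.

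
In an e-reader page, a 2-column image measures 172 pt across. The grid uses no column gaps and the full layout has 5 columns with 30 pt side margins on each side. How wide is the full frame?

2c = 172 → c = 86 pt.
Total width: 2·30 + 5·86 = 490 pt.

490 pt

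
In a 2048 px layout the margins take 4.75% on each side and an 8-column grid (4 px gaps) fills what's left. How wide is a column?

Each margin = 4.75% of 2048 = 97.28 px; content = 2048 − 2·97.28 = 1853.44 px.
1853.44 − 7·4 = 1825.44; ÷8 gives c = 228.18 px.

228.18 px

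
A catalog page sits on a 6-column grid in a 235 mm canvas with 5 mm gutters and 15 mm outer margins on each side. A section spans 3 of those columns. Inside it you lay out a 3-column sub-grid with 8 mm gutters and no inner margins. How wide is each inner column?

28 mm

Outer content = 235 − 2·15 = 205 mm.
6c + 5·5 = 205 → 6c = 180 → c = 30 mm.
3-column span = 3·30 + 2·5 = 100 mm.
3 columns + 2 gutters: 3d + 2·8 = 100.
3d = 100 − 16 = 84, so d = 28 mm.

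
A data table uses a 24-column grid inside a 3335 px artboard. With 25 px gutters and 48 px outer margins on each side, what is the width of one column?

111 px

Content width = 3335 − 2·48 = 3239 px.
24c + 23·25 = 3239 → 24c = 2664 → c = 111 px.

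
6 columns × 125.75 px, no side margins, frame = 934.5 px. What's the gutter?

6 columns take 6·125.75 = 754.5 px; remaining 180 splits into 5 gutters.
g = 180 / 5 = 36 px.

36 px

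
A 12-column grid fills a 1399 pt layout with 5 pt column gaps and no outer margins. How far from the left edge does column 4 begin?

351 pt

12 columns + 11 column gaps: 12c + 11·5 = 1399.
12c = 1399 − 55 = 1344, so c = 112 pt.
Each column+gutter stride is 117 pt; with no margin, 3 of them is 351 pt.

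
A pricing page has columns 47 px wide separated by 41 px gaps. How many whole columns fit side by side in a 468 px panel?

5 columns

Each extra column adds 47 + 41 = 88 px.
(468 + 41) / 88 = 5.78, so 5 columns fit.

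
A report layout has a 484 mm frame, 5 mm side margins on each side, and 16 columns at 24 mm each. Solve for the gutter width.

Content width = 484 − 2·5 = 474 mm.
16 columns take 16·24 = 384 mm; remaining 90 splits into 15 gutters.
g = 90 / 15 = 6 mm.

6 mm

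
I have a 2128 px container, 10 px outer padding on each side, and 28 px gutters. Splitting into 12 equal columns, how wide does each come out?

150 px

Inside the margins: 2128 − 20 = 2108 px.
12c + 11·28 = 2108 → 12c = 1800 → c = 150 px.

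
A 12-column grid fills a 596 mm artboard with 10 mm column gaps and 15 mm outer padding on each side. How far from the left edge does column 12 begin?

543 mm

Subtract both margins: 596 − 2·15 = 566 mm.
12 columns + 11 column gaps: 12c + 11·10 = 566.
12c = 566 − 110 = 456, so c = 38 mm.
Each column+gutter stride is 48 mm; 11 of them past the 15 mm margin is 15 + 528 = 543 mm.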